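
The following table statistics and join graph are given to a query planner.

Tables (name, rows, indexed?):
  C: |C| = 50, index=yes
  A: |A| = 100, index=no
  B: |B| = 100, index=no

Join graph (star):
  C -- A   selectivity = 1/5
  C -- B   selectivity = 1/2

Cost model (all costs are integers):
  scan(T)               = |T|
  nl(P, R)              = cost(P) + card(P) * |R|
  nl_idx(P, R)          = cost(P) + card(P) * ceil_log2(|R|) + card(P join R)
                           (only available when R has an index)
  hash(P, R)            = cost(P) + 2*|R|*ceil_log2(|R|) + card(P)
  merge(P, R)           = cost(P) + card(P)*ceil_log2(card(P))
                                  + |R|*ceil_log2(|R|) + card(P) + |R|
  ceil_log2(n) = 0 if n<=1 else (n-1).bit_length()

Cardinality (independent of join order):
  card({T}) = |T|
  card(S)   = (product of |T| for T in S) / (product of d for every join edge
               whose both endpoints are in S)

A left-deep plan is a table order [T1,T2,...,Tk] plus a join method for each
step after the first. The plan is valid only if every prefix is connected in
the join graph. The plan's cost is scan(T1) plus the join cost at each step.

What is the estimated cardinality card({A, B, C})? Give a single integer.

50000

Tables in S: A(100), B(100), C(50)
Edges inside S: C-A(d=5), C-B(d=2)
numerator = 100 * 100 * 50 = 500000
denominator = 5 * 2 = 10
card(S) = 500000 / 10 = 50000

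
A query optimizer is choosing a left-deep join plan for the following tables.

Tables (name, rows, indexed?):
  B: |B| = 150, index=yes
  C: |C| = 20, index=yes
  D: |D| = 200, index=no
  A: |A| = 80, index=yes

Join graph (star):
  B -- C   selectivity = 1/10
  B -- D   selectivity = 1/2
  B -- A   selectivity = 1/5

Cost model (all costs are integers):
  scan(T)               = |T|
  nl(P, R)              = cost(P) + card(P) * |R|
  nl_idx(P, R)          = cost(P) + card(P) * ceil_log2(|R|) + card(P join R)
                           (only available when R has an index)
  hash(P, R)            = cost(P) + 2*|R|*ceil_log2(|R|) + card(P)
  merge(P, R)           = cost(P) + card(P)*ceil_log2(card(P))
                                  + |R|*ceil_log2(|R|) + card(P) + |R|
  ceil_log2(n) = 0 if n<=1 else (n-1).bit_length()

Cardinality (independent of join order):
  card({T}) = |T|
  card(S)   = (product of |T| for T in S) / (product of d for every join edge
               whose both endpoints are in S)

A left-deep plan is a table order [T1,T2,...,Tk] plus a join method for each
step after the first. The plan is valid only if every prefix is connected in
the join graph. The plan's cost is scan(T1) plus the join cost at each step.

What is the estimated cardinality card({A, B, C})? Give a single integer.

4800

Tables in S: A(80), B(150), C(20)
Edges inside S: B-C(d=10), B-A(d=5)
numerator = 80 * 150 * 20 = 240000
denominator = 10 * 5 = 50
card(S) = 240000 / 50 = 4800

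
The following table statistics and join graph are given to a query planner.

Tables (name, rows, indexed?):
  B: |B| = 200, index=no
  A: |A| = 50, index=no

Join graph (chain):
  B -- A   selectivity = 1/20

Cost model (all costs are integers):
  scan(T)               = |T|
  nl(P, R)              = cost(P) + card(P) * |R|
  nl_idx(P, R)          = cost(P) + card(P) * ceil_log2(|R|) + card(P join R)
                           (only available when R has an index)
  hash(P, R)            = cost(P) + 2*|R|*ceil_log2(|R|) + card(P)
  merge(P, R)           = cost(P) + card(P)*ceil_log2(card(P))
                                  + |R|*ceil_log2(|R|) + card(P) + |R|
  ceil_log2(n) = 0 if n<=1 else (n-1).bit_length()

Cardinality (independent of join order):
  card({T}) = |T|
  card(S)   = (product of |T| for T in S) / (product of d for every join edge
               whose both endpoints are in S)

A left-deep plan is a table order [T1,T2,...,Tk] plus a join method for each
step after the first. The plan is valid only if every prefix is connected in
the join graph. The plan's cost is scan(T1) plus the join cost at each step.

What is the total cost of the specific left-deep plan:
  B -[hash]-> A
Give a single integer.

step 1: scan B: cost=200, card=200
step 2: join A via hash
    card(P join A) = 200*50/(20) = 500
    cost = 200 + 2*50*6 + 200 = 1000

1000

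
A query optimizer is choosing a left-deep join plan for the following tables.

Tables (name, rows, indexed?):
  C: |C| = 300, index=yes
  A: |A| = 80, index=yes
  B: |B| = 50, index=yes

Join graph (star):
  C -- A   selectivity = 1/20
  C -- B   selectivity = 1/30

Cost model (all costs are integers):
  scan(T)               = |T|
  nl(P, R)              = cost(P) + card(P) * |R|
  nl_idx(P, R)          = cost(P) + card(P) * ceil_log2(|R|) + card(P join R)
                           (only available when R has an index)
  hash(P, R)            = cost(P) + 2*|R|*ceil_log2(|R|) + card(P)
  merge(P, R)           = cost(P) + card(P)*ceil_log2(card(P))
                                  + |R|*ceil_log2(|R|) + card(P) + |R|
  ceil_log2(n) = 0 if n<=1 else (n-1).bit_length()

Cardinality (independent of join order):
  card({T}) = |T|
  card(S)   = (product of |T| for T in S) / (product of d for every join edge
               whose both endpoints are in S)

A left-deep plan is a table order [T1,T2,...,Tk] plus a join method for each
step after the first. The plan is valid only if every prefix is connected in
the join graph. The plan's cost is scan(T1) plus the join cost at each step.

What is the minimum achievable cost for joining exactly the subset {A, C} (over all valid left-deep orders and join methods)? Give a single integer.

1720

Selinger DP over subsets of {A,C}:
  {C}: scan cost=300, card=300
  {A}: scan cost=80, card=80
  {AC}: card=1200; try (A,hash)→1720, (C,nl_idx)→2000, (A,nl_idx)→3600, (C,merge)→3720, (A,merge)→3940, (C,hash)→5560 …(+2); best=1720 via (A,hash)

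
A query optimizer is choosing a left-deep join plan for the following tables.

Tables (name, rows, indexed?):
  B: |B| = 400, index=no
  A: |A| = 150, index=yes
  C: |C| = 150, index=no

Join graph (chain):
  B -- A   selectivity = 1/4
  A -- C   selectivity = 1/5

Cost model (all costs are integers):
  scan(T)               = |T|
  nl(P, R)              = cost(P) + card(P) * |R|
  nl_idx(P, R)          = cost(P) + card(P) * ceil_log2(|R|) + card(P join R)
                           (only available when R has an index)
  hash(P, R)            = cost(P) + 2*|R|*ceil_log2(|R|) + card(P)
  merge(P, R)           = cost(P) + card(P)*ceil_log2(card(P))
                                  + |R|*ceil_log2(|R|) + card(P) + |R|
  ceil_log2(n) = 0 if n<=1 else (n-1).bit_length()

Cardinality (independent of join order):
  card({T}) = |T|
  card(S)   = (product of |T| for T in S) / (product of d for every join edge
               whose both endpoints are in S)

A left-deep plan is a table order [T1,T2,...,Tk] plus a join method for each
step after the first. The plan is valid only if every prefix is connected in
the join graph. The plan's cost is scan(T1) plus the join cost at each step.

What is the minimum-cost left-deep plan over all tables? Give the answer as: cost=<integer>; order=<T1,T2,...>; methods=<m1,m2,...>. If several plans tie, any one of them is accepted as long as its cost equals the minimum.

Selinger DP (subsets sized 1..n):
  {B}: scan cost=400, card=400
  {A}: scan cost=150, card=150
  {C}: scan cost=150, card=150
  {AB}: card=15000; try (A,hash)→3200, (B,merge)→5500, (A,merge)→5750, (B,hash)→7500, (A,nl_idx)→18600, (B,nl)→60150 …(+1); best=3200 via (A,hash)
  {AC}: card=4500; try (C,hash)→2700, (A,hash)→2700, (C,merge)→2850, (A,merge)→2850, (A,nl_idx)→5850, (C,nl)→22650 …(+1); best=2700 via (C,hash)
  {ABC}: card=450000; try (B,hash)→14400, (C,hash)→20600, (B,merge)→69700, (C,merge)→229550, (B,nl)→1802700, (C,nl)→2253200; best=14400 via (B,hash)

cost=14400; order=A,C,B; methods=hash,hash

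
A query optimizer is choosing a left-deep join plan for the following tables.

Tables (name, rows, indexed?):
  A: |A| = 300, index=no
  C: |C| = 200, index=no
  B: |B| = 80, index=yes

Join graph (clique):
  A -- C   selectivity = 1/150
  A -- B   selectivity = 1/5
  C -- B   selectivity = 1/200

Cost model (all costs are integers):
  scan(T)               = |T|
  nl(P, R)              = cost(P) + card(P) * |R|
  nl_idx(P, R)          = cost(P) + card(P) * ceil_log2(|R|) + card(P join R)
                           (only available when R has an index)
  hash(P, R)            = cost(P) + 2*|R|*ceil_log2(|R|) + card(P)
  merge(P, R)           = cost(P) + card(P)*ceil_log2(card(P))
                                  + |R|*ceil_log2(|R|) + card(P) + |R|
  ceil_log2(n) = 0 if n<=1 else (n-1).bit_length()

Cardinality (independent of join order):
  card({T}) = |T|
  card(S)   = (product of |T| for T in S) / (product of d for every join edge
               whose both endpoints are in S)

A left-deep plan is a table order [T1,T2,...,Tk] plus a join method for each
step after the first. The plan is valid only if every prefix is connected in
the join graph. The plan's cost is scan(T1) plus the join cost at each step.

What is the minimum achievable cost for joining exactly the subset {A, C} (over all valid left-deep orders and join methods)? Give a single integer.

3800

Selinger DP over subsets of {A,C}:
  {A}: scan cost=300, card=300
  {C}: scan cost=200, card=200
  {AC}: card=400; try (C,hash)→3800, (A,merge)→5000, (C,merge)→5100, (A,hash)→5800, (A,nl)→60200, (C,nl)→60300; best=3800 via (C,hash)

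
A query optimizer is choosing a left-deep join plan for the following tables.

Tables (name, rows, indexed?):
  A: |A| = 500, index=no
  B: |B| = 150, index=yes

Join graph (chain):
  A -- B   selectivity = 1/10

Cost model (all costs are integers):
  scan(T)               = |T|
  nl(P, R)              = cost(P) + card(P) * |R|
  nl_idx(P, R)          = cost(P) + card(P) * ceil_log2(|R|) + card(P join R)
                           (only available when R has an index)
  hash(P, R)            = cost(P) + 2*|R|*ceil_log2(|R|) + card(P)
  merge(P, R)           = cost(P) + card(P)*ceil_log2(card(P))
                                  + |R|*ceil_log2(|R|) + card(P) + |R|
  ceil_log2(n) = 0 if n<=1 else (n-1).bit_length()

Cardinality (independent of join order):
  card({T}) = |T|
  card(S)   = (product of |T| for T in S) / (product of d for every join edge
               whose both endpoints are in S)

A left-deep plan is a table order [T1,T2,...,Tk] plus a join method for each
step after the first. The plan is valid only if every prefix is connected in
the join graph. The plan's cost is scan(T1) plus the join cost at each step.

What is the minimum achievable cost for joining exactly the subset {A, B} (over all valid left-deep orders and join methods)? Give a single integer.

Selinger DP over subsets of {A,B}:
  {A}: scan cost=500, card=500
  {B}: scan cost=150, card=150
  {AB}: card=7500; try (B,hash)→3400, (A,merge)→6500, (B,merge)→6850, (A,hash)→9300, (B,nl_idx)→12000, (A,nl)→75150 …(+1); best=3400 via (B,hash)

3400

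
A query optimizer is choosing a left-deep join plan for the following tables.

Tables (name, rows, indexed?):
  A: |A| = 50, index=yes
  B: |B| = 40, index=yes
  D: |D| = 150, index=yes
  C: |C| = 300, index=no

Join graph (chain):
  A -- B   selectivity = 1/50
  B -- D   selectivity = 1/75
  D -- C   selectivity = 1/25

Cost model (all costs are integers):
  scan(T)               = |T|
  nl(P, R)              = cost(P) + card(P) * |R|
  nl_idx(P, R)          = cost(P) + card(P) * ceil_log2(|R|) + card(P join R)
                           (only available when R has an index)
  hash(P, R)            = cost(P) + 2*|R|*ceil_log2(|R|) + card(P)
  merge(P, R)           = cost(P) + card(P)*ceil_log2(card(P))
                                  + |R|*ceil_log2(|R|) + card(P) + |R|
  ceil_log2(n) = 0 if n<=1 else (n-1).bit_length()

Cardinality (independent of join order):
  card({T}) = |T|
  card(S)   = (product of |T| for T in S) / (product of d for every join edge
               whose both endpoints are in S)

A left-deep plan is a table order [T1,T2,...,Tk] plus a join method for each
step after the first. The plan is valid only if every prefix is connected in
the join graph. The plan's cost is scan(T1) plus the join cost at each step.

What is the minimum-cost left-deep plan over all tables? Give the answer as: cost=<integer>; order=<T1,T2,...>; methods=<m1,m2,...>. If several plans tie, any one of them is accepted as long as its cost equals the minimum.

cost=4360; order=B,A,D,C; methods=nl_idx,nl_idx,merge

Selinger DP (subsets sized 1..n):
  {A}: scan cost=50, card=50
  {B}: scan cost=40, card=40
  {D}: scan cost=150, card=150
  {C}: scan cost=300, card=300
  {AB}: card=40; try (A,nl_idx)→320, (B,nl_idx)→390, (B,hash)→580, (A,merge)→670, (B,merge)→680, (A,hash)→680 …(+2); best=320 via (A,nl_idx)
  {BD}: card=80; try (D,nl_idx)→440, (B,hash)→780, (B,nl_idx)→1130, (D,merge)→1670, (B,merge)→1780, (D,hash)→2480 …(+2); best=440 via (D,nl_idx)
  {CD}: card=1800; try (D,hash)→3000, (D,nl_idx)→4500, (C,merge)→4500, (D,merge)→4650, (C,hash)→5700, (C,nl)→45150 …(+1); best=3000 via (D,hash)
  {ABD}: card=80; try (D,nl_idx)→720, (A,nl_idx)→1000, (A,hash)→1120, (A,merge)→1430, (D,merge)→1950, (D,hash)→2760 …(+2); best=720 via (D,nl_idx)
  {BCD}: card=960; try (C,merge)→4080, (B,hash)→5280, (C,hash)→5920, (B,nl_idx)→14760, (C,nl)→24440, (B,merge)→24880 …(+1); best=4080 via (C,merge)
  {ABCD}: card=960; try (C,merge)→4360, (A,hash)→5640, (C,hash)→6200, (A,nl_idx)→10800, (A,merge)→14990, (C,nl)→24720 …(+1); best=4360 via (C,merge)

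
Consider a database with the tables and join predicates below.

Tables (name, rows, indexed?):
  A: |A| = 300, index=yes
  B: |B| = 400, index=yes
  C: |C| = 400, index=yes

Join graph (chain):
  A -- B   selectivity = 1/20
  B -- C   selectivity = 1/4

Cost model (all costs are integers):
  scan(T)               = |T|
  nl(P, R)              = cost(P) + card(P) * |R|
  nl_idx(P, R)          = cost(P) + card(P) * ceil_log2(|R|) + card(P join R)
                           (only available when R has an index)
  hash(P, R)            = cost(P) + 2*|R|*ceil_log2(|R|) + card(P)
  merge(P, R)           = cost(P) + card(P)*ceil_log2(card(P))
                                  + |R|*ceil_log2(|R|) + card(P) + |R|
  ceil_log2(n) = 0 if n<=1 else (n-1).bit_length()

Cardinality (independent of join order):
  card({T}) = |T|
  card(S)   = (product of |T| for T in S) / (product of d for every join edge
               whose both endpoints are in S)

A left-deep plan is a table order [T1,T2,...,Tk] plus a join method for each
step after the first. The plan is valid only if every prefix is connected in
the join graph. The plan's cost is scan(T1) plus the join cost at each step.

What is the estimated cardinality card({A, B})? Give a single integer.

Tables in S: A(300), B(400)
Edges inside S: A-B(d=20)
numerator = 300 * 400 = 120000
denominator = 20 = 20
card(S) = 120000 / 20 = 6000

6000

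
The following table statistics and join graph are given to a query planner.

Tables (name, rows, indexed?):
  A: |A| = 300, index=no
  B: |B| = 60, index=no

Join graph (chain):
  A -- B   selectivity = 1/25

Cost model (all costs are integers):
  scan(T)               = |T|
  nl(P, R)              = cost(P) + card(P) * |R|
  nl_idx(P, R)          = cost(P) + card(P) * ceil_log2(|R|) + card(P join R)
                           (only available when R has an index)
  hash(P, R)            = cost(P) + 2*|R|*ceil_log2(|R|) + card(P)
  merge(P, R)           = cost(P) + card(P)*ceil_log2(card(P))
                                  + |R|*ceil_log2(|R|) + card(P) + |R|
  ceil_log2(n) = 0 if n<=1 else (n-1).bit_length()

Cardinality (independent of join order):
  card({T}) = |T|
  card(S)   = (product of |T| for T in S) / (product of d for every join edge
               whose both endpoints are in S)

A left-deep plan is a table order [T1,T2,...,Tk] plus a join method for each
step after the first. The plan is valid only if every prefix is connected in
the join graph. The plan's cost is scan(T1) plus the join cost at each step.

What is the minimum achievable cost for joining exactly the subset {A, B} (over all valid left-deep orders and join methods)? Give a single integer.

Selinger DP over subsets of {A,B}:
  {A}: scan cost=300, card=300
  {B}: scan cost=60, card=60
  {AB}: card=720; try (B,hash)→1320, (A,merge)→3480, (B,merge)→3720, (A,hash)→5520, (A,nl)→18060, (B,nl)→18300; best=1320 via (B,hash)

1320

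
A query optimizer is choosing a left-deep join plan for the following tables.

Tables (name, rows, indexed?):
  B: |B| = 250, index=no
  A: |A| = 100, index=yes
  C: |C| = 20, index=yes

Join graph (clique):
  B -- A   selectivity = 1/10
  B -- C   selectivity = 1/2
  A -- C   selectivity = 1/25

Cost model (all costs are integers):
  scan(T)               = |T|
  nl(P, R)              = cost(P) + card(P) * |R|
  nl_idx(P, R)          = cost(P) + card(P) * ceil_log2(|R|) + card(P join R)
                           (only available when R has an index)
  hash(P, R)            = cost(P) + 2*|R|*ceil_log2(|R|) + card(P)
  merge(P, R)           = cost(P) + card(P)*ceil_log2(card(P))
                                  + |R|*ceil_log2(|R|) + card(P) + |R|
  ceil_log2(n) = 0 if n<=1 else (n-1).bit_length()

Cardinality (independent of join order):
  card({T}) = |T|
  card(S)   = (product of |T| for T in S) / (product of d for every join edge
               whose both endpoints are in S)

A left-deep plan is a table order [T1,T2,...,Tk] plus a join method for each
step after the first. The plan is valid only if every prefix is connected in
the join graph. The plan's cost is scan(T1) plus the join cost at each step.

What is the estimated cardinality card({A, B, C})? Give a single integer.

Tables in S: A(100), B(250), C(20)
Edges inside S: B-A(d=10), B-C(d=2), A-C(d=25)
numerator = 100 * 250 * 20 = 500000
denominator = 10 * 2 * 25 = 500
card(S) = 500000 / 500 = 1000

1000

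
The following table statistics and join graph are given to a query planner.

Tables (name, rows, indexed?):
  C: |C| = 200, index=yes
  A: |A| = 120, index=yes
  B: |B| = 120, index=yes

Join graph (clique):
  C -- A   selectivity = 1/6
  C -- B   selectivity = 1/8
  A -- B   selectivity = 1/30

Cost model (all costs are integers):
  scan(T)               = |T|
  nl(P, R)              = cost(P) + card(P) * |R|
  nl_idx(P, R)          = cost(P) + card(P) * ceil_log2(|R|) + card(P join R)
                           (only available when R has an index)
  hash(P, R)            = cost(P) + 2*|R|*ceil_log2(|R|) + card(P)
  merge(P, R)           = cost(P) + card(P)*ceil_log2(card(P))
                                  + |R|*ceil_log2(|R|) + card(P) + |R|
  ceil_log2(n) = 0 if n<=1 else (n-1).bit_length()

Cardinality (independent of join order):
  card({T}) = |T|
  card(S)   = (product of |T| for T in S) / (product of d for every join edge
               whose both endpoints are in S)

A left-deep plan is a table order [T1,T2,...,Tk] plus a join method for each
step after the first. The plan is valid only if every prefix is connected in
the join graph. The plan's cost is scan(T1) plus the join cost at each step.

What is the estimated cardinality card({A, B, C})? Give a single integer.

2000

Tables in S: A(120), B(120), C(200)
Edges inside S: C-A(d=6), C-B(d=8), A-B(d=30)
numerator = 120 * 120 * 200 = 2880000
denominator = 6 * 8 * 30 = 1440
card(S) = 2880000 / 1440 = 2000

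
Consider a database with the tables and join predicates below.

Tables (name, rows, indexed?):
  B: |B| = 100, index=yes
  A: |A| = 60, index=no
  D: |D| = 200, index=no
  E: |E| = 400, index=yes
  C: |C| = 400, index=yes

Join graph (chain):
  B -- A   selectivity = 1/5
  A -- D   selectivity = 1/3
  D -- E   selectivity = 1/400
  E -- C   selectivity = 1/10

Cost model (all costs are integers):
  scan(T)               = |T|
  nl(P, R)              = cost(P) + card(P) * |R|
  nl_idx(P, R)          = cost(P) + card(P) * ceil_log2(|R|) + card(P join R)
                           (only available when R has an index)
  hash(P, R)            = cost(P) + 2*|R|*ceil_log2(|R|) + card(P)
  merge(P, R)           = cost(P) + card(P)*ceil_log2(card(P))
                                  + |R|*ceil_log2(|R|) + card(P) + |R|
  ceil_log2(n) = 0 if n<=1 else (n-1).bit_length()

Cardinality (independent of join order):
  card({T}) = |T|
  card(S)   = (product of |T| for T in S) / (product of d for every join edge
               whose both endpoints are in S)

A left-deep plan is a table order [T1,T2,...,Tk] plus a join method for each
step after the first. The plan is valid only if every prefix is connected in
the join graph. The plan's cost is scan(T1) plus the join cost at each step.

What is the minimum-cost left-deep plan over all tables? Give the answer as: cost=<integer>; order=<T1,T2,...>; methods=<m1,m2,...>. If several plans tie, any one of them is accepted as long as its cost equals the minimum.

Selinger DP (subsets sized 1..n):
  {B}: scan cost=100, card=100
  {A}: scan cost=60, card=60
  {D}: scan cost=200, card=200
  {E}: scan cost=400, card=400
  {C}: scan cost=400, card=400
  {AB}: card=1200; try (A,hash)→920, (B,merge)→1280, (A,merge)→1320, (B,hash)→1520, (B,nl_idx)→1680, (B,nl)→6060 …(+1); best=920 via (A,hash)
  {AD}: card=4000; try (A,hash)→1120, (D,merge)→2280, (A,merge)→2420, (D,hash)→3320, (D,nl)→12060, (A,nl)→12200; best=1120 via (A,hash)
  {DE}: card=200; try (E,nl_idx)→2200, (D,hash)→4000, (E,merge)→6000, (D,merge)→6200, (E,hash)→7600, (E,nl)→80200 …(+1); best=2200 via (E,nl_idx)
  {CE}: card=16000; try (E,hash)→8000, (C,hash)→8000, (E,merge)→8400, (C,merge)→8400, (E,nl_idx)→20000, (C,nl_idx)→20000 …(+2); best=8000 via (E,hash)
  {ABD}: card=80000; try (D,hash)→5320, (B,hash)→6520, (D,merge)→17120, (B,merge)→53920, (B,nl_idx)→109120, (D,nl)→240920 …(+1); best=5320 via (D,hash)
  {ADE}: card=4000; try (A,hash)→3120, (A,merge)→4420, (E,hash)→12320, (A,nl)→14200, (E,nl_idx)→41120, (E,merge)→57120 …(+1); best=3120 via (A,hash)
  {CDE}: card=8000; try (C,merge)→8000, (C,hash)→9600, (C,nl_idx)→12000, (D,hash)→27200, (C,nl)→82200, (D,merge)→249800 …(+1); best=8000 via (C,merge)
  {ABDE}: card=80000; try (B,hash)→8520, (B,merge)→55920, (E,hash)→92520, (B,nl_idx)→111120, (B,nl)→403120, (E,nl_idx)→805320 …(+2); best=8520 via (B,hash)
  {ACDE}: card=160000; try (C,hash)→14320, (A,hash)→16720, (C,merge)→59120, (A,merge)→120420, (C,nl_idx)→199120, (A,nl)→488000 …(+1); best=14320 via (C,hash)
  {ABCDE}: card=3200000; try (C,hash)→95720, (B,hash)→175720, (C,merge)→1452520, (B,merge)→3055120, (C,nl_idx)→3928520, (B,nl_idx)→4334320 …(+2); best=95720 via (C,hash)

cost=95720; order=D,E,A,B,C; methods=nl_idx,hash,hash,hash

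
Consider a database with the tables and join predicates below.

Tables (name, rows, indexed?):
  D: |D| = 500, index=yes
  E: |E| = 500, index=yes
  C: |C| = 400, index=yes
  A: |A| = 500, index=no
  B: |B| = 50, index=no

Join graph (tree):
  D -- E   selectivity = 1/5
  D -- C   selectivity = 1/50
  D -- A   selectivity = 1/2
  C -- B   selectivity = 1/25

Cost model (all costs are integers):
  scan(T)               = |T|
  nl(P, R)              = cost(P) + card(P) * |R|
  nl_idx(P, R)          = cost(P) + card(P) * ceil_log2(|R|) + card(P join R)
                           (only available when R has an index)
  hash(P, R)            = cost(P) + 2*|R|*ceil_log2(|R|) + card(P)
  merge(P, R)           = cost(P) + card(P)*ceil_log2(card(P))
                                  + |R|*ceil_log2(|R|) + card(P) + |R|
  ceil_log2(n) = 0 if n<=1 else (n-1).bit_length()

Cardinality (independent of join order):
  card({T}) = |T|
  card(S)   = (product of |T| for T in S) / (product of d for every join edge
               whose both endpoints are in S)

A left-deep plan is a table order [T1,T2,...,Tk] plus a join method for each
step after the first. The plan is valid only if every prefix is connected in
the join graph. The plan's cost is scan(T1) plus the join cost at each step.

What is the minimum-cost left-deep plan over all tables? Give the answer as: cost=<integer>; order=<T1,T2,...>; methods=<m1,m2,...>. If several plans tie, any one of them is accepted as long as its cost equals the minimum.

Selinger DP (subsets sized 1..n):
  {D}: scan cost=500, card=500
  {E}: scan cost=500, card=500
  {C}: scan cost=400, card=400
  {A}: scan cost=500, card=500
  {B}: scan cost=50, card=50
  {DE}: card=50000; try (E,hash)→10000, (D,hash)→10000, (E,merge)→10500, (D,merge)→10500, (E,nl_idx)→55000, (D,nl_idx)→55000 …(+2); best=10000 via (E,hash)
  {CD}: card=4000; try (D,nl_idx)→8000, (C,hash)→8200, (C,nl_idx)→9000, (D,merge)→9400, (C,merge)→9500, (D,hash)→9800 …(+2); best=8000 via (D,nl_idx)
  {AD}: card=125000; try (D,hash)→10000, (A,hash)→10000, (D,merge)→10500, (A,merge)→10500, (D,nl_idx)→130000, (D,nl)→250500 …(+1); best=10000 via (D,hash)
  {BC}: card=800; try (C,nl_idx)→1300, (B,hash)→1400, (C,merge)→4400, (B,merge)→4750, (C,hash)→7300, (C,nl)→20050 …(+1); best=1300 via (C,nl_idx)
  {CDE}: card=400000; try (E,hash)→21000, (E,merge)→65000, (C,hash)→67200, (E,nl_idx)→444000, (C,nl_idx)→860000, (C,merge)→864000 …(+2); best=21000 via (E,hash)
  {ADE}: card=12500000; try (A,hash)→69000, (E,hash)→144000, (A,merge)→865000, (E,merge)→2265000, (E,nl_idx)→13635000, (A,nl)→25010000 …(+1); best=69000 via (A,hash)
  {ACD}: card=1000000; try (A,hash)→21000, (A,merge)→65000, (C,hash)→142200, (A,nl)→2008000, (C,nl_idx)→2135000, (C,merge)→2264000 …(+1); best=21000 via (A,hash)
  {BCD}: card=8000; try (D,hash)→11100, (B,hash)→12600, (D,merge)→15100, (D,nl_idx)→16500, (B,merge)→60350, (B,nl)→208000 …(+1); best=11100 via (D,hash)
  {ACDE}: card=100000000; try (A,hash)→430000, (E,hash)→1030000, (A,merge)→8026000, (C,hash)→12576200, (E,merge)→21026000, (E,nl_idx)→109021000 …(+5); best=430000 via (A,hash)
  {BCDE}: card=800000; try (E,hash)→28100, (E,merge)→128100, (B,hash)→421600, (E,nl_idx)→883100, (E,nl)→4011100, (B,merge)→8021350 …(+1); best=28100 via (E,hash)
  {ABCD}: card=2000000; try (A,hash)→28100, (A,merge)→128100, (B,hash)→1021600, (A,nl)→4011100, (B,merge)→21021350, (B,nl)→50021000; best=28100 via (A,hash)
  {ABCDE}: card=200000000; try (A,hash)→837100, (E,hash)→2037100, (A,merge)→16833100, (E,merge)→44033100, (B,hash)→100430600, (E,nl_idx)→218028100 …(+4); best=837100 via (A,hash)

cost=837100; order=B,C,D,E,A; methods=nl_idx,hash,hash,hash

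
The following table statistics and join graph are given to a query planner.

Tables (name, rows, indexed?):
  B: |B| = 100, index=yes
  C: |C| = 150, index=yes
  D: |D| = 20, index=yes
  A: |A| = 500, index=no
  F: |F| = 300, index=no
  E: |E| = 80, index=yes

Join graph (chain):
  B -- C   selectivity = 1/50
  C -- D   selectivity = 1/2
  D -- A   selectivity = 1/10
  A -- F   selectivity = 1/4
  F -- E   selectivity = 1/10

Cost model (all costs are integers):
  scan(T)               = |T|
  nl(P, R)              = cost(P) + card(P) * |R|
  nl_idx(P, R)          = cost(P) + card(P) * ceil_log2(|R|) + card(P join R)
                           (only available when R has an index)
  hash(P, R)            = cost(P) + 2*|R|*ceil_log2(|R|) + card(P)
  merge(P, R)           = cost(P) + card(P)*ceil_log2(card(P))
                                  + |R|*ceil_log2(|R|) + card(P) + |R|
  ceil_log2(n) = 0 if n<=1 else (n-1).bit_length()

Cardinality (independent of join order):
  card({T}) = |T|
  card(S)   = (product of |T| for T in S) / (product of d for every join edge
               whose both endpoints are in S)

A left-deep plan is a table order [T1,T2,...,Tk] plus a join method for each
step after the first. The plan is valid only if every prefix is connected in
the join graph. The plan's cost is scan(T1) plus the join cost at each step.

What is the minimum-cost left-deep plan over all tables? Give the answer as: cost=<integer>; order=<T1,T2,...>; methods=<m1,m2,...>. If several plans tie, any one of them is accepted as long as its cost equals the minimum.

Selinger DP (subsets sized 1..n):
  {B}: scan cost=100, card=100
  {C}: scan cost=150, card=150
  {D}: scan cost=20, card=20
  {A}: scan cost=500, card=500
  {F}: scan cost=300, card=300
  {E}: scan cost=80, card=80
  {BC}: card=300; try (C,nl_idx)→1200, (B,nl_idx)→1500, (B,hash)→1700, (C,merge)→2250, (B,merge)→2300, (C,hash)→2600 …(+2); best=1200 via (C,nl_idx)
  {CD}: card=1500; try (D,hash)→500, (C,merge)→1490, (D,merge)→1620, (C,nl_idx)→1680, (D,nl_idx)→2400, (C,hash)→2440 …(+2); best=500 via (D,hash)
  {AD}: card=1000; try (D,hash)→1200, (D,nl_idx)→4000, (A,merge)→5140, (D,merge)→5620, (A,hash)→9040, (A,nl)→10020 …(+1); best=1200 via (D,hash)
  {AF}: card=37500; try (F,hash)→6400, (A,merge)→8300, (F,merge)→8500, (A,hash)→9600, (A,nl)→150300, (F,nl)→150500; best=6400 via (F,hash)
  {EF}: card=2400; try (E,hash)→1720, (F,merge)→3720, (E,merge)→3940, (E,nl_idx)→4800, (F,hash)→5560, (F,nl)→24080 …(+1); best=1720 via (E,hash)
  {BCD}: card=3000; try (D,hash)→1700, (B,hash)→3400, (D,merge)→4320, (D,nl_idx)→5700, (D,nl)→7200, (B,nl_idx)→14000 …(+2); best=1700 via (D,hash)
  {ACD}: card=75000; try (C,hash)→4600, (A,hash)→11000, (C,merge)→13550, (A,merge)→23500, (C,nl_idx)→84200, (C,nl)→151200 …(+1); best=4600 via (C,hash)
  {ADF}: card=75000; try (F,hash)→7600, (F,merge)→15200, (D,hash)→44100, (D,nl_idx)→268900, (F,nl)→301200, (D,merge)→644020 …(+1); best=7600 via (F,hash)
  {AEF}: card=300000; try (A,hash)→13120, (A,merge)→37920, (E,hash)→45020, (E,nl_idx)→568900, (E,merge)→644540, (A,nl)→1201720 …(+1); best=13120 via (A,hash)
  {ABCD}: card=150000; try (A,hash)→13700, (A,merge)→45700, (B,hash)→81000, (B,nl_idx)→679600, (B,merge)→1355400, (A,nl)→1501700 …(+1); best=13700 via (A,hash)
  {ACDF}: card=5625000; try (F,hash)→85000, (C,hash)→85000, (F,merge)→1357600, (C,merge)→1358950, (C,nl_idx)→6232600, (C,nl)→11257600 …(+1); best=85000 via (F,hash)
  {ADEF}: card=600000; try (E,hash)→83720, (D,hash)→313320, (E,nl_idx)→1132600, (E,merge)→1358240, (D,nl_idx)→2113120, (E,nl)→6007600 …(+2); best=83720 via (E,hash)
  {ABCDF}: card=11250000; try (F,hash)→169100, (F,merge)→2866700, (B,hash)→5711400, (F,nl)→45013700, (B,nl_idx)→50710000, (B,merge)→135085800 …(+1); best=169100 via (F,hash)
  {ACDEF}: card=45000000; try (C,hash)→686120, (E,hash)→5711120, (C,merge)→12685070, (C,nl_idx)→49883720, (E,nl_idx)→84460000, (C,nl)→90083720 …(+2); best=686120 via (C,hash)
  {ABCDEF}: card=90000000; try (E,hash)→11420220, (B,hash)→45687520, (E,nl_idx)→168919100, (E,merge)→281419740, (B,nl_idx)→405686120, (E,nl)→900169100 …(+2); best=11420220 via (E,hash)

cost=11420220; order=B,C,D,A,F,E; methods=nl_idx,hash,hash,hash,hash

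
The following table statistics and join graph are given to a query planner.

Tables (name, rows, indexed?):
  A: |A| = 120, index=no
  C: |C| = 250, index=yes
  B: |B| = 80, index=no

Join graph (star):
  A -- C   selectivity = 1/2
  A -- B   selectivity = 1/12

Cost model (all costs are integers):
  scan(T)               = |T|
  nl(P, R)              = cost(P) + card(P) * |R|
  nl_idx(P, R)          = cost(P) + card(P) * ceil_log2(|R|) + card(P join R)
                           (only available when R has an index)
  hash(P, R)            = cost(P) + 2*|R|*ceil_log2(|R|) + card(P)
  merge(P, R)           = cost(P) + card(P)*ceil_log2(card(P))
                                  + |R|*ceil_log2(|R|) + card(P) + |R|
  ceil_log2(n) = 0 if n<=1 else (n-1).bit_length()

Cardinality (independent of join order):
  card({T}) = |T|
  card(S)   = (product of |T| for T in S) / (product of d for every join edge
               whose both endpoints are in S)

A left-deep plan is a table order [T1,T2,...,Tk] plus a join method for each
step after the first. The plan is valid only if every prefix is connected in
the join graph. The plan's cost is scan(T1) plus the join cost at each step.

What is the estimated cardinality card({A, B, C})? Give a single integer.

Tables in S: A(120), B(80), C(250)
Edges inside S: A-C(d=2), A-B(d=12)
numerator = 120 * 80 * 250 = 2400000
denominator = 2 * 12 = 24
card(S) = 2400000 / 24 = 100000

100000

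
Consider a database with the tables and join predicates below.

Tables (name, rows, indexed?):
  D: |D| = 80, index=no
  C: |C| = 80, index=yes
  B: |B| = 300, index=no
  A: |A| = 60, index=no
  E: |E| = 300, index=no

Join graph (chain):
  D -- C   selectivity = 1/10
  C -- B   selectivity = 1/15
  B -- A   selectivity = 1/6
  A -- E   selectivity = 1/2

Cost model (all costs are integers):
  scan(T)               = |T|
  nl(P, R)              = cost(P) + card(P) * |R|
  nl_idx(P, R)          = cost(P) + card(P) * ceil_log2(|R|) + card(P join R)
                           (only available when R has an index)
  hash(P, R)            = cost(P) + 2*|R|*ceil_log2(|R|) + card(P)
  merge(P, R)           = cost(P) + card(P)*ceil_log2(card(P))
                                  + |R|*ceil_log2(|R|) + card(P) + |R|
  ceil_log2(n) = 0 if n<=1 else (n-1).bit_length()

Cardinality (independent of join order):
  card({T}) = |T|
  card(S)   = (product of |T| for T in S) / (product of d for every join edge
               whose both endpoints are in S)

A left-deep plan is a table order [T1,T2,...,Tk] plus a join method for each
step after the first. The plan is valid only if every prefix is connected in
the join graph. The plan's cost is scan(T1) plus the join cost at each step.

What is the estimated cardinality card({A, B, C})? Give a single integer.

Tables in S: A(60), B(300), C(80)
Edges inside S: C-B(d=15), B-A(d=6)
numerator = 60 * 300 * 80 = 1440000
denominator = 15 * 6 = 90
card(S) = 1440000 / 90 = 16000

16000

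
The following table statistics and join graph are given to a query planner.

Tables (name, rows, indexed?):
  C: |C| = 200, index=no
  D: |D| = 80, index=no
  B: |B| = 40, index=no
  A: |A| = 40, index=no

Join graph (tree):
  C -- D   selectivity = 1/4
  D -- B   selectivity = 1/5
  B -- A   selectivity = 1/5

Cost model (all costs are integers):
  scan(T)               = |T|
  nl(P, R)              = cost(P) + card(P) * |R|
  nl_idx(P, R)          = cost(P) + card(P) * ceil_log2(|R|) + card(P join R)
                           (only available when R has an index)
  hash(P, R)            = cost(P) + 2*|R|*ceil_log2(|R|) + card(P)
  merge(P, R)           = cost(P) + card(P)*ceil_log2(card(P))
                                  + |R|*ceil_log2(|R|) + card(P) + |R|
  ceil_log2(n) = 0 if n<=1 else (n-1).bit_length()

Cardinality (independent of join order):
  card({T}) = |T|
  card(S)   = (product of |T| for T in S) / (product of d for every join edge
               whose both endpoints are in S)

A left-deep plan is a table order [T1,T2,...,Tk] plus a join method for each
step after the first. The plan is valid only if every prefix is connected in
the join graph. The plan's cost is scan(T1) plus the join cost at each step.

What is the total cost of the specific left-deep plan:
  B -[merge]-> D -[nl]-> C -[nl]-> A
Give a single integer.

1408960

step 1: scan B: cost=40, card=40
step 2: join D via merge
    card(P join D) = 40*80/(5) = 640
    cost = 40 + 40*6 + 80*7 + 40 + 80 = 960
step 3: join C via nl
    card(P join C) = 640*200/(4) = 32000
    cost = 960 + 640*200 = 128960
step 4: join A via nl
    card(P join A) = 32000*40/(5) = 256000
    cost = 128960 + 32000*40 = 1408960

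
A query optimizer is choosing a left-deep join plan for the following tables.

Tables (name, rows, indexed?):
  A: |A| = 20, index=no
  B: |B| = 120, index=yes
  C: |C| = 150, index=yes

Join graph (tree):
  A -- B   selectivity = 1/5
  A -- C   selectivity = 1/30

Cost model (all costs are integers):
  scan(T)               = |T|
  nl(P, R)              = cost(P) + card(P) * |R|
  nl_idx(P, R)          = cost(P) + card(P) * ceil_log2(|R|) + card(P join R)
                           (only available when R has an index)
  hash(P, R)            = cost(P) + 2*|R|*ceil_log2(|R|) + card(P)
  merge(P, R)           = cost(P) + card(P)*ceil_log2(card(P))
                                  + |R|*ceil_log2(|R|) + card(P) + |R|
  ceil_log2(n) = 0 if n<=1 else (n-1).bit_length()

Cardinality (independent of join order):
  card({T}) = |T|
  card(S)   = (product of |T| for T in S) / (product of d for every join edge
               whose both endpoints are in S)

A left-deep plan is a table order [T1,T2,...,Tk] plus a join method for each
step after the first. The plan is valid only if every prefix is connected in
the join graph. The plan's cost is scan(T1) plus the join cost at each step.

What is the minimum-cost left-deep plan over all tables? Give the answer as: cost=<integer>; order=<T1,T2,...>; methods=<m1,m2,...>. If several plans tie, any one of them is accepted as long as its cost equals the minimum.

Selinger DP (subsets sized 1..n):
  {A}: scan cost=20, card=20
  {B}: scan cost=120, card=120
  {C}: scan cost=150, card=150
  {AB}: card=480; try (A,hash)→440, (B,nl_idx)→640, (B,merge)→1100, (A,merge)→1200, (B,hash)→1720, (B,nl)→2420 …(+1); best=440 via (A,hash)
  {AC}: card=100; try (C,nl_idx)→280, (A,hash)→500, (C,merge)→1490, (A,merge)→1620, (C,hash)→2440, (C,nl)→3020 …(+1); best=280 via (C,nl_idx)
  {ABC}: card=2400; try (B,merge)→2040, (B,hash)→2060, (C,hash)→3320, (B,nl_idx)→3380, (C,merge)→6590, (C,nl_idx)→6680 …(+2); best=2040 via (B,merge)

cost=2040; order=A,C,B; methods=nl_idx,merge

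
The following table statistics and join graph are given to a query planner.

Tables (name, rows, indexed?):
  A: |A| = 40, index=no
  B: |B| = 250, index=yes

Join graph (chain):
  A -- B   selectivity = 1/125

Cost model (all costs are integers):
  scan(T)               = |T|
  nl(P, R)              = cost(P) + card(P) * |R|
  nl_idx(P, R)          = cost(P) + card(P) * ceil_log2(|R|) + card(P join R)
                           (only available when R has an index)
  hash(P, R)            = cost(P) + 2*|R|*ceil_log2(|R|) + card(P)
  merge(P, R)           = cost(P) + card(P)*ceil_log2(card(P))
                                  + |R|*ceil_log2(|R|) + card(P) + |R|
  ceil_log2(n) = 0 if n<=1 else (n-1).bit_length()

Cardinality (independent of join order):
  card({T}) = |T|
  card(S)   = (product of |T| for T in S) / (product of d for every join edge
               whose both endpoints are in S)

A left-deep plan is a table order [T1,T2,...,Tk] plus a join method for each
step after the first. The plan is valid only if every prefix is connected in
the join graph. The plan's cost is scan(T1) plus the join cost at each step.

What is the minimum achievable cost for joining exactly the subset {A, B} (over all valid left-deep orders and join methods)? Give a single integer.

440

Selinger DP over subsets of {A,B}:
  {A}: scan cost=40, card=40
  {B}: scan cost=250, card=250
  {AB}: card=80; try (B,nl_idx)→440, (A,hash)→980, (B,merge)→2570, (A,merge)→2780, (B,hash)→4080, (B,nl)→10040 …(+1); best=440 via (B,nl_idx)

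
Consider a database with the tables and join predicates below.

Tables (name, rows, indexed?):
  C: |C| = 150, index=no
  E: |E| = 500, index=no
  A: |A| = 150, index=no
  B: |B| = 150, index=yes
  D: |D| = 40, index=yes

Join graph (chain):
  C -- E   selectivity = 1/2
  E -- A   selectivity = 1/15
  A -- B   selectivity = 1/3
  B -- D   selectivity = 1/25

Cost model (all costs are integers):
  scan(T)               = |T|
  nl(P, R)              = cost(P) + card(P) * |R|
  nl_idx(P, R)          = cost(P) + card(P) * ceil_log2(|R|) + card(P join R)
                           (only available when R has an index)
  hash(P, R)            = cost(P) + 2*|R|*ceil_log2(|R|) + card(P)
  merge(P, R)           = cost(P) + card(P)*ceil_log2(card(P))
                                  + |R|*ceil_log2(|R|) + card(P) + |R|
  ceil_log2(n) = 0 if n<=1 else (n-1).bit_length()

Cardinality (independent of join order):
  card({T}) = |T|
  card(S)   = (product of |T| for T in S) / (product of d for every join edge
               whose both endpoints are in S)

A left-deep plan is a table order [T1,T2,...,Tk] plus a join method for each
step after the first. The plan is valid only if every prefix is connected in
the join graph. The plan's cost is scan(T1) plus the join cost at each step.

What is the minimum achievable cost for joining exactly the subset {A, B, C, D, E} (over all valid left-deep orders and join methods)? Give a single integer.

426640

Selinger DP over subsets of {A,B,C,D,E}:
  {C}: scan cost=150, card=150
  {E}: scan cost=500, card=500
  {A}: scan cost=150, card=150
  {B}: scan cost=150, card=150
  {D}: scan cost=40, card=40
  {CE}: card=37500; try (C,hash)→3400, (E,merge)→6500, (C,merge)→6850, (E,hash)→9300, (E,nl)→75150, (C,nl)→75500; best=3400 via (C,hash)
  {AE}: card=5000; try (A,hash)→3400, (E,merge)→6500, (A,merge)→6850, (E,hash)→9300, (E,nl)→75150, (A,nl)→75500; best=3400 via (A,hash)
  {AB}: card=7500; try (B,hash)→2700, (A,hash)→2700, (B,merge)→2850, (A,merge)→2850, (B,nl_idx)→8850, (B,nl)→22650 …(+1); best=2700 via (B,hash)
  {BD}: card=240; try (B,nl_idx)→600, (D,hash)→780, (D,nl_idx)→1290, (B,merge)→1670, (D,merge)→1780, (B,hash)→2480 …(+2); best=600 via (B,nl_idx)
  {ACE}: card=375000; try (C,hash)→10800, (A,hash)→43300, (C,merge)→74750, (A,merge)→642250, (C,nl)→753400, (A,nl)→5628400; best=10800 via (C,hash)
  {ABE}: card=250000; try (B,hash)→10800, (E,hash)→19200, (B,merge)→74750, (E,merge)→112700, (B,nl_idx)→293400, (B,nl)→753400 …(+1); best=10800 via (B,hash)
  {ABD}: card=12000; try (A,hash)→3240, (A,merge)→4110, (D,hash)→10680, (A,nl)→36600, (D,nl_idx)→59700, (D,merge)→107980 …(+1); best=3240 via (A,hash)
  {ABCE}: card=18750000; try (C,hash)→263200, (B,hash)→388200, (C,merge)→4762150, (B,merge)→7512150, (B,nl_idx)→21760800, (C,nl)→37510800 …(+1); best=263200 via (C,hash)
  {ABDE}: card=400000; try (E,hash)→24240, (E,merge)→188240, (D,hash)→261280, (D,nl_idx)→1910800, (D,merge)→4761080, (E,nl)→6003240 …(+1); best=24240 via (E,hash)
  {ABCDE}: card=30000000; try (C,hash)→426640, (C,merge)→8025590, (D,hash)→19013680, (C,nl)→60024240, (D,nl_idx)→142763200, (D,merge)→487763480 …(+1); best=426640 via (C,hash)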